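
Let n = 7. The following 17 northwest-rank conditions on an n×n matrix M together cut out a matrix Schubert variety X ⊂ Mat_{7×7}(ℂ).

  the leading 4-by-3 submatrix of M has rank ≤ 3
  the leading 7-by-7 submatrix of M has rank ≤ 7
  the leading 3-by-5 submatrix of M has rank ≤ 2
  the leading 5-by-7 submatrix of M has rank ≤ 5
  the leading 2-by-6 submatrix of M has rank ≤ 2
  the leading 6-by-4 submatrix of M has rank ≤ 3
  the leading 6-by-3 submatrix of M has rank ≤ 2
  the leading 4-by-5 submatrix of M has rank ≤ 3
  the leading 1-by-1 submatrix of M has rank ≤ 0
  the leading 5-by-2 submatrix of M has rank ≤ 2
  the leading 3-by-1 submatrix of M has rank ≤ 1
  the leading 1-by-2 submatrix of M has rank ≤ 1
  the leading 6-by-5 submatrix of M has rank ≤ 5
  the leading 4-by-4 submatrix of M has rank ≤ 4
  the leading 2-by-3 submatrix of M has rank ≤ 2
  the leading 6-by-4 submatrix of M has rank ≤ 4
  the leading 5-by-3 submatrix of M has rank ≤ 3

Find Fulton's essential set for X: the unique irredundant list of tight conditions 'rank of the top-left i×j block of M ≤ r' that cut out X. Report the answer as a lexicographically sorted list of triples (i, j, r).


Rank table r_w(7×7) implied by the 17 constraints:

  0  1  1  1  1  1  1
  1  2  2  2  2  2  2
  1  2  2  2  2  3  3
  1  2  2  3  3  4  4
  1  2  2  3  4  5  5
  1  2  2  3  4  5  6
  1  2  3  4  5  6  7

reading off 1-entries of Δ²R: w = (2, 1, 6, 4, 5, 7, 3).

D(w) has 7 cells with 3 SE-corners; essential set:

[(1, 1, 0), (3, 5, 2), (6, 3, 2)]


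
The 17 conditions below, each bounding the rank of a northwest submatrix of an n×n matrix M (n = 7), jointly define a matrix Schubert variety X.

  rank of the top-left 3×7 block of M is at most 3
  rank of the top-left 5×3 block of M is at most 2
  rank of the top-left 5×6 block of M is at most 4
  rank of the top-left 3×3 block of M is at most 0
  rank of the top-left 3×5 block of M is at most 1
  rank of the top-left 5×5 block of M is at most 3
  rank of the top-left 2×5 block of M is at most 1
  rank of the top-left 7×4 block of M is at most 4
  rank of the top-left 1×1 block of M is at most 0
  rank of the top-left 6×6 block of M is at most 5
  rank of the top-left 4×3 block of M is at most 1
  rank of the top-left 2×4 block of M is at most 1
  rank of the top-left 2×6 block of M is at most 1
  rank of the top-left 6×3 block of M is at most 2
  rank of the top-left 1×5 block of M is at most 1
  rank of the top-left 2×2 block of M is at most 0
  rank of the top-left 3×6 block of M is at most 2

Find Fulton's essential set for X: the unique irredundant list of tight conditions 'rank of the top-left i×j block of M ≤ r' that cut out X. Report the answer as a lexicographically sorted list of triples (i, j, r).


Rank table r_w(7×7) implied by the 17 constraints:

  row 1: 0  0  0  1  1  1  1
  row 2: 0  0  0  1  1  1  2
  row 3: 0  0  0  1  1  2  3
  row 4: 1  1  1  2  2  3  4
  row 5: 1  2  2  3  3  4  5
  row 6: 1  2  2  3  4  5  6
  row 7: 1  2  3  4  5  6  7

so w = (4, 7, 6, 1, 2, 5, 3).

Fulton essential set (4 of the 13 Rothe cells):

[(2, 6, 1), (3, 3, 0), (3, 5, 1), (6, 3, 2)]


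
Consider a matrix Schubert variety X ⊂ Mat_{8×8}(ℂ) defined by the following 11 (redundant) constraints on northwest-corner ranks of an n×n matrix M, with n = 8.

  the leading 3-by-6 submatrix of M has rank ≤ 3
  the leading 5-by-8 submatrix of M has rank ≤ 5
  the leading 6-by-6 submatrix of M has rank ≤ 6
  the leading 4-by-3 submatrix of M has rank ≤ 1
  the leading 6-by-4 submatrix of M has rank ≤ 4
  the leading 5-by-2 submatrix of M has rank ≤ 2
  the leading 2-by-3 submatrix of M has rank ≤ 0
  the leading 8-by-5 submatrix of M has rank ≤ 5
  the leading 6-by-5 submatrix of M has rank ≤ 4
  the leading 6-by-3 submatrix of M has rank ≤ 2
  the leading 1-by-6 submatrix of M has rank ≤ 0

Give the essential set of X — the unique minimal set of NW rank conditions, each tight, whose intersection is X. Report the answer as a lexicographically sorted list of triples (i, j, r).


The tightest implied rank at each (i,j), from the 11 conditions:

  0  0  0  0  0  0  1  1
  0  0  0  1  1  1  2  2
  1  1  1  2  2  2  3  3
  1  1  1  2  3  3  4  4
  1  2  2  3  4  4  5  5
  1  2  2  3  4  5  6  6
  1  2  3  4  5  6  7  7
  1  2  3  4  5  6  7  8

the unique w with this rank table is (7, 4, 1, 5, 2, 6, 3, 8).

|D(w)|=12, |Ess(w)|=4:

[(1, 6, 0), (2, 3, 0), (4, 3, 1), (6, 3, 2)]


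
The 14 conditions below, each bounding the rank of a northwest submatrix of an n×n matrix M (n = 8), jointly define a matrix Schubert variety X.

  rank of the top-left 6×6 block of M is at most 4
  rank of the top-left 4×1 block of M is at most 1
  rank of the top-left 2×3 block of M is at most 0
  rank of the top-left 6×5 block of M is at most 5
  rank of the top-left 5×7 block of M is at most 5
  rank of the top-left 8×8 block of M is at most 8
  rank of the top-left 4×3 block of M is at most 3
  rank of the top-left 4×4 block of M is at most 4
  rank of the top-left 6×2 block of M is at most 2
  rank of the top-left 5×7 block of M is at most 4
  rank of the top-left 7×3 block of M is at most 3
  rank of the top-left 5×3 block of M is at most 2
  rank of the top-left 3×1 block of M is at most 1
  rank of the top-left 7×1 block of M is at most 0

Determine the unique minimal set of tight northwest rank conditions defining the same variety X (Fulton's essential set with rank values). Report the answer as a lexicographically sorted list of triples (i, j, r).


The tightest implied rank at each (i,j), from the 14 conditions:

  R[1]: 0  0  0  1  1  1  1  1
  R[2]: 0  0  0  1  2  2  2  2
  R[3]: 0  1  1  2  3  3  3  3
  R[4]: 0  1  2  3  4  4  4  4
  R[5]: 0  1  2  3  4  4  4  5
  R[6]: 0  1  2  3  4  4  5  6
  R[7]: 0  1  2  3  4  5  6  7
  R[8]: 1  2  3  4  5  6  7  8

hence w(1..8) = (4, 5, 2, 3, 8, 7, 6, 1).

4 SE-corners of the 14-cell Rothe diagram give Ess(w):

[(2, 3, 0), (5, 7, 4), (6, 6, 4), (7, 1, 0)]


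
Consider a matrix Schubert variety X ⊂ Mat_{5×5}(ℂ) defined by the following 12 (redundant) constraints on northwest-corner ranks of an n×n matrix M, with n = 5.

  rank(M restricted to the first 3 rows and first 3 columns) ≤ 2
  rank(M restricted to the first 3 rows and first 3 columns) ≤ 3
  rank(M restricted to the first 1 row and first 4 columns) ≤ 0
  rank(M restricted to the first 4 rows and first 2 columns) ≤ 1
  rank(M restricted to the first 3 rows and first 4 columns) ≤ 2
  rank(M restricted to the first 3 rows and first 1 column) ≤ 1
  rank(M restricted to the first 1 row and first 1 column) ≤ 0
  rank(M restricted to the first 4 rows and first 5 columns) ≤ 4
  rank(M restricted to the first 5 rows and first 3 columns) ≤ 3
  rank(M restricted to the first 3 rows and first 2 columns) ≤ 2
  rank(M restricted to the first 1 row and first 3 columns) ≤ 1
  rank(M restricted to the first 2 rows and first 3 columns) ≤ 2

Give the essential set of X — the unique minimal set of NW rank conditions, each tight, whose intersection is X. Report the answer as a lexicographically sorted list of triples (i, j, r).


Computing R[i][j] = min implied NW-rank bound (n=5, 12 conditions):

  0 | 0 | 0 | 0 | 1
  1 | 1 | 1 | 1 | 2
  1 | 1 | 2 | 2 | 3
  1 | 1 | 2 | 3 | 4
  1 | 2 | 3 | 4 | 5

second differences of R give the permutation w = (5, 1, 3, 4, 2).

Rothe diagram D(w) (6 cells), 2 SE-corners (essential conditions):

[(1, 4, 0), (4, 2, 1)]


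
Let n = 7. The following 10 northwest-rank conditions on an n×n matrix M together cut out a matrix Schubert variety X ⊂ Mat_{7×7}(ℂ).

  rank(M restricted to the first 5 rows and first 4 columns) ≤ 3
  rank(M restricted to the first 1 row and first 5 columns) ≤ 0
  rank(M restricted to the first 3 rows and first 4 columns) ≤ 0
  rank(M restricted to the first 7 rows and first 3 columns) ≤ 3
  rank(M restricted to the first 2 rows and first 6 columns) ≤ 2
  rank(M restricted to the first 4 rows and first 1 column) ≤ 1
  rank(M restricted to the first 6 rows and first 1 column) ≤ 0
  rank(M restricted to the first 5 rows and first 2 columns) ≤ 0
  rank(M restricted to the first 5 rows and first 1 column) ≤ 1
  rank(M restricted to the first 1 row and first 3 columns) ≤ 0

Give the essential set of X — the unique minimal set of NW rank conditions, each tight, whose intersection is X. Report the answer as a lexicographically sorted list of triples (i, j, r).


The tightest implied rank at each (i,j), from the 10 conditions:

  i=1: 0 | 0 | 0 | 0 | 0 | 1 | 1
  i=2: 0 | 0 | 0 | 0 | 1 | 2 | 2
  i=3: 0 | 0 | 0 | 0 | 1 | 2 | 3
  i=4: 0 | 0 | 1 | 1 | 2 | 3 | 4
  i=5: 0 | 0 | 1 | 2 | 3 | 4 | 5
  i=6: 0 | 1 | 2 | 3 | 4 | 5 | 6
  i=7: 1 | 2 | 3 | 4 | 5 | 6 | 7

second differences of R give the permutation w = (6, 5, 7, 3, 4, 2, 1).

Rothe diagram D(w) (18 cells), 4 SE-corners (essential conditions):

[(1, 5, 0), (3, 4, 0), (5, 2, 0), (6, 1, 0)]


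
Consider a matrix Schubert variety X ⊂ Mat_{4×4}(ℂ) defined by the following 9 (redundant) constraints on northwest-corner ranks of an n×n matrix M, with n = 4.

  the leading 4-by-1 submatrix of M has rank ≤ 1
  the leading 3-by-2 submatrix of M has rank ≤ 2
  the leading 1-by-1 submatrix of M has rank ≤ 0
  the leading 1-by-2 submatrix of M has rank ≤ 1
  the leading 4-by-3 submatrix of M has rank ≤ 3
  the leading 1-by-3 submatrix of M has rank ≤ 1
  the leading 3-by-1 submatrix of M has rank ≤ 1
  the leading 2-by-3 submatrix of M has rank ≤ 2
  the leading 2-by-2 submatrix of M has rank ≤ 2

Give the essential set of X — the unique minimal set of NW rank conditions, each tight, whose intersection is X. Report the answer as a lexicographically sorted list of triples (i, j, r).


Rank table r_w(4×4) implied by the 9 constraints:

  R[1]: 0  1  1  1
  R[2]: 1  2  2  2
  R[3]: 1  2  3  3
  R[4]: 1  2  3  4

giving w = (2, 1, 3, 4) via Δ²R.

D(w) has 1 cell with 1 SE-corner; essential set:

[(1, 1, 0)]


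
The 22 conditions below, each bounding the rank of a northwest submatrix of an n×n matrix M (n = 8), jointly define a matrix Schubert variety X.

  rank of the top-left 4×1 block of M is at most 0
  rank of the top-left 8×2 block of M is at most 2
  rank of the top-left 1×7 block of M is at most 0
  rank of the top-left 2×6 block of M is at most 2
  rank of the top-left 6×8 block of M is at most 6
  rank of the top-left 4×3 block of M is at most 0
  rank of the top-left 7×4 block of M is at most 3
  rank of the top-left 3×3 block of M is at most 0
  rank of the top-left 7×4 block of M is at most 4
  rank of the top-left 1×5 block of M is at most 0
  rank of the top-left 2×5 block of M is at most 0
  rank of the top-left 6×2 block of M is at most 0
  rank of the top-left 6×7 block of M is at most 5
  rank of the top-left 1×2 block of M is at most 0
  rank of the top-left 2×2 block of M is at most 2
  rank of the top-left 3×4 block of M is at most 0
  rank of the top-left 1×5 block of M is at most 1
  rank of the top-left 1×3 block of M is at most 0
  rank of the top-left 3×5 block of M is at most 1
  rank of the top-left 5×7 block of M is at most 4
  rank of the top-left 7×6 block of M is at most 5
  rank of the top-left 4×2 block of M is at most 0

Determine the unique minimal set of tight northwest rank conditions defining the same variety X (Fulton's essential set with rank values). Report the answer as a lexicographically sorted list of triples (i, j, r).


Computing R[i][j] = min implied NW-rank bound (n=8, 22 conditions):

  row 1: 0, 0, 0, 0, 0, 0, 0, 1
  row 2: 0, 0, 0, 0, 0, 1, 1, 2
  row 3: 0, 0, 0, 0, 1, 2, 2, 3
  row 4: 0, 0, 0, 1, 2, 3, 3, 4
  row 5: 0, 0, 1, 2, 3, 4, 4, 5
  row 6: 0, 0, 1, 2, 3, 4, 5, 6
  row 7: 1, 1, 2, 3, 4, 5, 6, 7
  row 8: 1, 2, 3, 4, 5, 6, 7, 8

so w = (8, 6, 5, 4, 3, 7, 1, 2).

Rothe diagram D(w) (23 cells), 5 SE-corners (essential conditions):

[(1, 7, 0), (2, 5, 0), (3, 4, 0), (4, 3, 0), (6, 2, 0)]


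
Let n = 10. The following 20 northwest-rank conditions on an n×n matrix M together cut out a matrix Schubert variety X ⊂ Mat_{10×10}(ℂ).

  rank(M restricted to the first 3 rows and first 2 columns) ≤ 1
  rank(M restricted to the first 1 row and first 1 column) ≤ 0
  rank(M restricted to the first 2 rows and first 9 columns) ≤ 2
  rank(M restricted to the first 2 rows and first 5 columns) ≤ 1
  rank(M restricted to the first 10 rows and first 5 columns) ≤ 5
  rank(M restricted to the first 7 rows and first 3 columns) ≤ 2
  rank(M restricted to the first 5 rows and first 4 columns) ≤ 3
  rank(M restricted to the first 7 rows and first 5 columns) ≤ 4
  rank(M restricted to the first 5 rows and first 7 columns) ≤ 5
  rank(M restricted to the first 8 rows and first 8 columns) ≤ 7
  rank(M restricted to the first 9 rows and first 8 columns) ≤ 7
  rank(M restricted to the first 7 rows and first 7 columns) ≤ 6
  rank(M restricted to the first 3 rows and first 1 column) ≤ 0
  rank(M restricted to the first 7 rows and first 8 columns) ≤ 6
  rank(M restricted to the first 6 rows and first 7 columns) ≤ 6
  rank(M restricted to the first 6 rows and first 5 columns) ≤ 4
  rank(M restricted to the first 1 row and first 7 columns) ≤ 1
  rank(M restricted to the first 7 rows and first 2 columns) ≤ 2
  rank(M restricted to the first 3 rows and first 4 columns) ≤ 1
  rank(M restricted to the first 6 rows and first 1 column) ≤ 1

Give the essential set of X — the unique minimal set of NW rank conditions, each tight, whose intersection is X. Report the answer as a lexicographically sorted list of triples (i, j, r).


Reconstructing r_w from the 20 given conditions:

  row 1: 0  1  1  1  1  1  1  1  1  1
  row 2: 0  1  1  1  1  2  2  2  2  2
  row 3: 0  1  1  1  2  3  3  3  3  3
  row 4: 1  2  2  2  3  4  4  4  4  4
  row 5: 1  2  2  3  4  5  5  5  5  5
  row 6: 1  2  2  3  4  5  6  6  6  6
  row 7: 1  2  2  3  4  5  6  6  7  7
  row 8: 1  2  3  4  5  6  7  7  8  8
  row 9: 1  2  3  4  5  6  7  7  8  9
  row 10: 1  2  3  4  5  6  7  8  9  10

hence w(1..10) = (2, 6, 5, 1, 4, 7, 9, 3, 10, 8).

ℓ(w)=13; the 6 essential cells (i,j,r):

[(2, 5, 1), (3, 1, 0), (3, 4, 1), (7, 3, 2), (7, 8, 6), (9, 8, 7)]


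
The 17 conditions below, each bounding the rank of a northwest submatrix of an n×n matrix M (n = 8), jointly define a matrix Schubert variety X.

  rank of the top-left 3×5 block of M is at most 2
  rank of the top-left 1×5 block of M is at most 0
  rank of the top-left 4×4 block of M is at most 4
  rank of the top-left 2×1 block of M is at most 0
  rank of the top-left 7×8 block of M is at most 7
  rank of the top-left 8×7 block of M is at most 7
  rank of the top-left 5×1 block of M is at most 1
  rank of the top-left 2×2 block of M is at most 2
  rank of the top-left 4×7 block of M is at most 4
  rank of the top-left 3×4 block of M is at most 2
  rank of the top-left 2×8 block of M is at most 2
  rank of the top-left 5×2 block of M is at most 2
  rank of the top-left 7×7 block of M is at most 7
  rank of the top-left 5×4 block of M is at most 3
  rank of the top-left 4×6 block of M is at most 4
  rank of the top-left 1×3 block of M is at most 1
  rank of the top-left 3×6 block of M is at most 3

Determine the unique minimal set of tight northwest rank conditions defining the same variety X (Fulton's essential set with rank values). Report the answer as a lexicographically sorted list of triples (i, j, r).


The tightest implied rank at each (i,j), from the 17 conditions:

  i=1: 0 0 0 0 0 1 1 1
  i=2: 0 1 1 1 1 2 2 2
  i=3: 1 2 2 2 2 3 3 3
  i=4: 1 2 3 3 3 4 4 4
  i=5: 1 2 3 3 4 5 5 5
  i=6: 1 2 3 4 5 6 6 6
  i=7: 1 2 3 4 5 6 7 7
  i=8: 1 2 3 4 5 6 7 8

hence w(1..8) = (6, 2, 1, 3, 5, 4, 7, 8).

Rothe diagram D(w) (7 cells), 3 SE-corners (essential conditions):

[(1, 5, 0), (2, 1, 0), (5, 4, 3)]


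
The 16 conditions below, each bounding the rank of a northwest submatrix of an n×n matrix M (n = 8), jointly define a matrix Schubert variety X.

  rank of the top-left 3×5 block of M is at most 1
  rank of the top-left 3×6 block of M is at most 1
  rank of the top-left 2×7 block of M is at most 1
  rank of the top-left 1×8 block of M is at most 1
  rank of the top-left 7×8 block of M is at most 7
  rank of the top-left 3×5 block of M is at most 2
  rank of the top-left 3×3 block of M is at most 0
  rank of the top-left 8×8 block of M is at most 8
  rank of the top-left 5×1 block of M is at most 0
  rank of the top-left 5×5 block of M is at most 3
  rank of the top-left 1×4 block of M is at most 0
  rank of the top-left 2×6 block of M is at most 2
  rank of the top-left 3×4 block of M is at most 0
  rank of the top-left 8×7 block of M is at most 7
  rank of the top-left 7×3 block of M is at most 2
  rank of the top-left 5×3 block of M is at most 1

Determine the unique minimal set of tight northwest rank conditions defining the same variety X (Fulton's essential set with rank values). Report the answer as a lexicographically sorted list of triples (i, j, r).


Computing R[i][j] = min implied NW-rank bound (n=8, 16 conditions):

  i=1: 0 | 0 | 0 | 0 | 1 | 1 | 1 | 1
  i=2: 0 | 0 | 0 | 0 | 1 | 1 | 1 | 2
  i=3: 0 | 0 | 0 | 0 | 1 | 1 | 2 | 3
  i=4: 0 | 1 | 1 | 1 | 2 | 2 | 3 | 4
  i=5: 0 | 1 | 1 | 2 | 3 | 3 | 4 | 5
  i=6: 1 | 2 | 2 | 3 | 4 | 4 | 5 | 6
  i=7: 1 | 2 | 2 | 3 | 4 | 5 | 6 | 7
  i=8: 1 | 2 | 3 | 4 | 5 | 6 | 7 | 8

the unique w with this rank table is (5, 8, 7, 2, 4, 1, 6, 3).

|D(w)|=19, |Ess(w)|=6:

[(2, 7, 1), (3, 4, 0), (3, 6, 1), (5, 1, 0), (5, 3, 1), (7, 3, 2)]


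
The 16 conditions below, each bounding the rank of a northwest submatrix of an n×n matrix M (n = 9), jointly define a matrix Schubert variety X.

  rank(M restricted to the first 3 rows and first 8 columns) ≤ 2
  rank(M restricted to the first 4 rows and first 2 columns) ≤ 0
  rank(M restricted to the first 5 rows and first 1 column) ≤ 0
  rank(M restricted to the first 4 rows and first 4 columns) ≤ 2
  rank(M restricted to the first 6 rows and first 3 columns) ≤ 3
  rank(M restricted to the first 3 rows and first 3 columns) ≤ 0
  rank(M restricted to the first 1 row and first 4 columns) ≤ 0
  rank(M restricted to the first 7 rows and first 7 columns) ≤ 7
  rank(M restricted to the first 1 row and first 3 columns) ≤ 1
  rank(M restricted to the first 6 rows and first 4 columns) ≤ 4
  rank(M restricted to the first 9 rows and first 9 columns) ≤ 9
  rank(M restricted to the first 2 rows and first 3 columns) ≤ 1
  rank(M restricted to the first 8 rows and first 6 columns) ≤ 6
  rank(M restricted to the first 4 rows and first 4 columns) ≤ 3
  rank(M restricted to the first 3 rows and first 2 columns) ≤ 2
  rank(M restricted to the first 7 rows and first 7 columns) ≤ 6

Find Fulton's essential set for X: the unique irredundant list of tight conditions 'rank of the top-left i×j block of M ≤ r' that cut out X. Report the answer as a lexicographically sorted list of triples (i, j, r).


Rank table r_w(9×9) implied by the 16 constraints:

  row 1: 0 | 0 | 0 | 0 | 1 | 1 | 1 | 1 | 1
  row 2: 0 | 0 | 0 | 1 | 2 | 2 | 2 | 2 | 2
  row 3: 0 | 0 | 0 | 1 | 2 | 2 | 2 | 2 | 3
  row 4: 0 | 0 | 1 | 2 | 3 | 3 | 3 | 3 | 4
  row 5: 0 | 1 | 2 | 3 | 4 | 4 | 4 | 4 | 5
  row 6: 1 | 2 | 3 | 4 | 5 | 5 | 5 | 5 | 6
  row 7: 1 | 2 | 3 | 4 | 5 | 6 | 6 | 6 | 7
  row 8: 1 | 2 | 3 | 4 | 5 | 6 | 7 | 7 | 8
  row 9: 1 | 2 | 3 | 4 | 5 | 6 | 7 | 8 | 9

reading off 1-entries of Δ²R: w = (5, 4, 9, 3, 2, 1, 6, 7, 8).

Rothe diagram D(w) (16 cells), 5 SE-corners (essential conditions):

[(1, 4, 0), (3, 3, 0), (3, 8, 2), (4, 2, 0), (5, 1, 0)]


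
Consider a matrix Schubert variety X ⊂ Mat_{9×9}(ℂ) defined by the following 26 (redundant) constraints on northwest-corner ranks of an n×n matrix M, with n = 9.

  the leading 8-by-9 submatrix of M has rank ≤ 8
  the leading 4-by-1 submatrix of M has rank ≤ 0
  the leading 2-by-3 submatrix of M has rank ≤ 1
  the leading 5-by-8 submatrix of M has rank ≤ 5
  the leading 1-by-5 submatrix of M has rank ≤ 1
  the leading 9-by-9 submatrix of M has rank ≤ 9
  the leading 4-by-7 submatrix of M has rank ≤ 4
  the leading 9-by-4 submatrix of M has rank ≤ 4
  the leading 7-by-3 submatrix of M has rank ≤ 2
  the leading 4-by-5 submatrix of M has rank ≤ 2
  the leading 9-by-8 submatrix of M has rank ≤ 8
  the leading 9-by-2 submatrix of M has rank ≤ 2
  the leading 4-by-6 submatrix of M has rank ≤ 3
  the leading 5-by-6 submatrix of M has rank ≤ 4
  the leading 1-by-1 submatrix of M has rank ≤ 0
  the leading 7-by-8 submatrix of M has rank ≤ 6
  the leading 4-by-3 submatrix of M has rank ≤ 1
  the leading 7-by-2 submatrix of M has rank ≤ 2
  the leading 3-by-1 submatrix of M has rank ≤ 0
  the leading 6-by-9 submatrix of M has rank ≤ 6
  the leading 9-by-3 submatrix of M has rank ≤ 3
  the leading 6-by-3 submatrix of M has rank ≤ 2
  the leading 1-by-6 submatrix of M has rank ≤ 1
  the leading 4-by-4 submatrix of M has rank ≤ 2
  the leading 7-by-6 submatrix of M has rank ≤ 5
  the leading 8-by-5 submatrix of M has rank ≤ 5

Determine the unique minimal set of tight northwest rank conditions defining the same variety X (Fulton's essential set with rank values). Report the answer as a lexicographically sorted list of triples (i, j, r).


Propagating the 26 rank bounds to every northwest block:

  0 1 1 1 1 1 1 1 1
  0 1 1 2 2 2 2 2 2
  0 1 1 2 2 3 3 3 3
  0 1 1 2 2 3 4 4 4
  1 2 2 3 3 4 5 5 5
  1 2 2 3 4 5 6 6 6
  1 2 2 3 4 5 6 6 7
  1 2 3 4 5 6 7 7 8
  1 2 3 4 5 6 7 8 9

second differences of R give the permutation w = (2, 4, 6, 7, 1, 5, 9, 3, 8).

Fulton essential set (5 of the 12 Rothe cells):

[(4, 1, 0), (4, 3, 1), (4, 5, 2), (7, 3, 2), (7, 8, 6)]


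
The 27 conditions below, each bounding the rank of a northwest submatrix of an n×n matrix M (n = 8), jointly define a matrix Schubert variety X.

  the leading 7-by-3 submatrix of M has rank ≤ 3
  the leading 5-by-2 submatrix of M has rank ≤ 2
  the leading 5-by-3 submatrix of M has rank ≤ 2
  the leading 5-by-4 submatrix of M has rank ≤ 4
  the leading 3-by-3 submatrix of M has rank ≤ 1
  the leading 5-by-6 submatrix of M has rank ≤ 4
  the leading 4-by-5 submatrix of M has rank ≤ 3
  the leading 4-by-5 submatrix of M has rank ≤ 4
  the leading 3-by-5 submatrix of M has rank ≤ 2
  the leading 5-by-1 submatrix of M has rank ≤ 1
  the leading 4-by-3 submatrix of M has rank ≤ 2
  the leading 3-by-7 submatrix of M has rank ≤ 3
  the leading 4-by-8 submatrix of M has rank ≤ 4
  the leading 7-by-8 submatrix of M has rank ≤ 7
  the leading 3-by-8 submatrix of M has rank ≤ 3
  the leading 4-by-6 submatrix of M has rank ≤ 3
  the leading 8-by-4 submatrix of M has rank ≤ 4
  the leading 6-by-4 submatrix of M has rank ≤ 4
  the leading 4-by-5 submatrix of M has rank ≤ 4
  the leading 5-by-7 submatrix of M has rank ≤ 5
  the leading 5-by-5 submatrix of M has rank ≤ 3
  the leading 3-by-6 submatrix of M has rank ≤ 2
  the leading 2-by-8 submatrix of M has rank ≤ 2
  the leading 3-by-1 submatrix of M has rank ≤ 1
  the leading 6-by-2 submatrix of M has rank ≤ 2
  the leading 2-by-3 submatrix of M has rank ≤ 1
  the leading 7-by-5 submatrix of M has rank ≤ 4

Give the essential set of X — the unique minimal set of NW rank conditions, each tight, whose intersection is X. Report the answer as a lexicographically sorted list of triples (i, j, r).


Recovering R(i,j) via the rank-extension bound from the 27 conditions:

  1 1 1 1 1 1 1 1
  1 1 1 2 2 2 2 2
  1 1 1 2 2 2 3 3
  1 2 2 3 3 3 4 4
  1 2 2 3 3 4 5 5
  1 2 3 4 4 5 6 6
  1 2 3 4 4 5 6 7
  1 2 3 4 5 6 7 8

the unique w with this rank table is (1, 4, 7, 2, 6, 3, 8, 5).

ℓ(w)=9; the 5 essential cells (i,j,r):

[(3, 3, 1), (3, 6, 2), (5, 3, 2), (5, 5, 3), (7, 5, 4)]


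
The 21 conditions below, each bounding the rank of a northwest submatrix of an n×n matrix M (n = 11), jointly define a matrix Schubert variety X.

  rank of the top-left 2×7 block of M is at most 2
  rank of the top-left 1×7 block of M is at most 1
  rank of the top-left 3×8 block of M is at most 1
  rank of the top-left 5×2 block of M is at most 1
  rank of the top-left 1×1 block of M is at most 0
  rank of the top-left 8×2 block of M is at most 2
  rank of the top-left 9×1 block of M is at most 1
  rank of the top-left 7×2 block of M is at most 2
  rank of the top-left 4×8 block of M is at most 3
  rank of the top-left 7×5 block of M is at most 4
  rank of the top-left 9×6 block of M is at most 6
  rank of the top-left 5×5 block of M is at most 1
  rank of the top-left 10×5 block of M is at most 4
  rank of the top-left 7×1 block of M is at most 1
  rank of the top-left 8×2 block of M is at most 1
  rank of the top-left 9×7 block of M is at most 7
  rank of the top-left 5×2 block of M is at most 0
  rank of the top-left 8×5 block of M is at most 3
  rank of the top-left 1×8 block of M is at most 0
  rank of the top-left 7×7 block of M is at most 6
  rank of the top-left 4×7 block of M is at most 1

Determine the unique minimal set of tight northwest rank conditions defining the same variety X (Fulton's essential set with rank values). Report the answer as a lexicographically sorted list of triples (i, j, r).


Computing R[i][j] = min implied NW-rank bound (n=11, 21 conditions):

  R[1]: 0 0 0 0 0 0 0 0 1 1 1
  R[2]: 0 0 1 1 1 1 1 1 2 2 2
  R[3]: 0 0 1 1 1 1 1 1 2 3 3
  R[4]: 0 0 1 1 1 1 1 2 3 4 4
  R[5]: 0 0 1 1 1 2 2 3 4 5 5
  R[6]: 1 1 2 2 2 3 3 4 5 6 6
  R[7]: 1 1 2 3 3 4 4 5 6 7 7
  R[8]: 1 1 2 3 3 4 5 6 7 8 8
  R[9]: 1 2 3 4 4 5 6 7 8 9 9
  R[10]: 1 2 3 4 4 5 6 7 8 9 10
  R[11]: 1 2 3 4 5 6 7 8 9 10 11

second differences of R give the permutation w = (9, 3, 10, 8, 6, 1, 4, 7, 2, 11, 5).

|D(w)|=31, |Ess(w)|=8:

[(1, 8, 0), (3, 8, 1), (4, 7, 1), (5, 2, 0), (5, 5, 1), (8, 2, 1), (8, 5, 3), (10, 5, 4)]


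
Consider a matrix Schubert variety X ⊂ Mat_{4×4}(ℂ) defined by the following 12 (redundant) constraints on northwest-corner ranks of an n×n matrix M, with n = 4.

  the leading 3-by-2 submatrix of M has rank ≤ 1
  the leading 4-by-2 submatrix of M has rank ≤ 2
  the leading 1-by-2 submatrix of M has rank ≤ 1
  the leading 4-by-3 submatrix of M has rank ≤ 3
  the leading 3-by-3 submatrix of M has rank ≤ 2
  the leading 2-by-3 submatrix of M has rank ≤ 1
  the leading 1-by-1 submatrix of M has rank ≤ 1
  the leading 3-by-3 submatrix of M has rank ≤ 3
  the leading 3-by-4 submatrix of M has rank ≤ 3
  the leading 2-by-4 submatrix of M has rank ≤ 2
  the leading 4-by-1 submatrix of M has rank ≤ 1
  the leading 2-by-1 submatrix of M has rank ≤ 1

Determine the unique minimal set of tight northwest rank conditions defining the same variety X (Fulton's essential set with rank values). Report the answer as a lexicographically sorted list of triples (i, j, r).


Computing R[i][j] = min implied NW-rank bound (n=4, 12 conditions):

  i=1: 1 1 1 1
  i=2: 1 1 1 2
  i=3: 1 1 2 3
  i=4: 1 2 3 4

reading off 1-entries of Δ²R: w = (1, 4, 3, 2).

Rothe diagram D(w) (3 cells), 2 SE-corners (essential conditions):

[(2, 3, 1), (3, 2, 1)]


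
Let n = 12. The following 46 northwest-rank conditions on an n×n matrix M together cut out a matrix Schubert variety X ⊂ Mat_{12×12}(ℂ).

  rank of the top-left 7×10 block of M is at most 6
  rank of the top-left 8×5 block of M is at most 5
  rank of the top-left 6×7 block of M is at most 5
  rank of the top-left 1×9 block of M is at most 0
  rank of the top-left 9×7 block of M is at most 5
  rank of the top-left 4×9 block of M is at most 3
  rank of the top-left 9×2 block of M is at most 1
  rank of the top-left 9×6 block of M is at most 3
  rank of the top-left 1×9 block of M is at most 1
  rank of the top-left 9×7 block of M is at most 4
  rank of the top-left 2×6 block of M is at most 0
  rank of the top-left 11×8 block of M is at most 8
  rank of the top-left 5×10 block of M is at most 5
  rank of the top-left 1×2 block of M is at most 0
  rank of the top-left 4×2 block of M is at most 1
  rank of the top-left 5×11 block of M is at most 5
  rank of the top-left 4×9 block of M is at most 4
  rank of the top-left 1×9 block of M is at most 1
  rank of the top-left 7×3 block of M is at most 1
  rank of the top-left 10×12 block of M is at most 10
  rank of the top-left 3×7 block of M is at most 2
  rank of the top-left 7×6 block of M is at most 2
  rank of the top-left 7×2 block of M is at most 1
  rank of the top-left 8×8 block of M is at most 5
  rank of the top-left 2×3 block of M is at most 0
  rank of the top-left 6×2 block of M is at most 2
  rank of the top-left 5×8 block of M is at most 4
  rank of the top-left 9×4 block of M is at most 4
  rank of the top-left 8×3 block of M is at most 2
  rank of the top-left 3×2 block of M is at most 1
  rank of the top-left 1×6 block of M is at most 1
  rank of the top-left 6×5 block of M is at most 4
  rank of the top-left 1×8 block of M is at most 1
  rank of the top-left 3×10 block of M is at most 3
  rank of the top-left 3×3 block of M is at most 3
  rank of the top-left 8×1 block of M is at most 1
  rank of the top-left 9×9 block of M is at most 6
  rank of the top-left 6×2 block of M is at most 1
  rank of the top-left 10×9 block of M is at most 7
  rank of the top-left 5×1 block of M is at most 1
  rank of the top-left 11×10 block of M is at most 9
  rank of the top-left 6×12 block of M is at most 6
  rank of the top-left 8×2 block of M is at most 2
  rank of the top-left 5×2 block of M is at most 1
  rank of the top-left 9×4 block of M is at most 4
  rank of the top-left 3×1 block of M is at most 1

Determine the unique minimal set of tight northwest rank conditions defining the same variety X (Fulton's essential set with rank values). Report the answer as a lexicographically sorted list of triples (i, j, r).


Recovering R(i,j) via the rank-extension bound from the 46 conditions:

  R[1]: 0  0  0  0  0  0  0  0  0  1  1  1
  R[2]: 0  0  0  0  0  0  1  1  1  2  2  2
  R[3]: 1  1  1  1  1  1  2  2  2  3  3  3
  R[4]: 1  1  1  2  2  2  3  3  3  4  4  4
  R[5]: 1  1  1  2  2  2  3  4  4  5  5  5
  R[6]: 1  1  1  2  2  2  3  4  5  6  6  6
  R[7]: 1  1  1  2  2  2  3  4  5  6  7  7
  R[8]: 1  1  2  3  3  3  4  5  6  7  8  8
  R[9]: 1  1  2  3  3  3  4  5  6  7  8  9
  R[10]: 1  2  3  4  4  4  5  6  7  8  9  10
  R[11]: 1  2  3  4  5  5  6  7  8  9  10  11
  R[12]: 1  2  3  4  5  6  7  8  9  10  11  12

reading off 1-entries of Δ²R: w = (10, 7, 1, 4, 8, 9, 11, 3, 12, 2, 5, 6).

6 SE-corners of the 33-cell Rothe diagram give Ess(w):

[(1, 9, 0), (2, 6, 0), (7, 3, 1), (7, 6, 2), (9, 2, 1), (9, 6, 3)]


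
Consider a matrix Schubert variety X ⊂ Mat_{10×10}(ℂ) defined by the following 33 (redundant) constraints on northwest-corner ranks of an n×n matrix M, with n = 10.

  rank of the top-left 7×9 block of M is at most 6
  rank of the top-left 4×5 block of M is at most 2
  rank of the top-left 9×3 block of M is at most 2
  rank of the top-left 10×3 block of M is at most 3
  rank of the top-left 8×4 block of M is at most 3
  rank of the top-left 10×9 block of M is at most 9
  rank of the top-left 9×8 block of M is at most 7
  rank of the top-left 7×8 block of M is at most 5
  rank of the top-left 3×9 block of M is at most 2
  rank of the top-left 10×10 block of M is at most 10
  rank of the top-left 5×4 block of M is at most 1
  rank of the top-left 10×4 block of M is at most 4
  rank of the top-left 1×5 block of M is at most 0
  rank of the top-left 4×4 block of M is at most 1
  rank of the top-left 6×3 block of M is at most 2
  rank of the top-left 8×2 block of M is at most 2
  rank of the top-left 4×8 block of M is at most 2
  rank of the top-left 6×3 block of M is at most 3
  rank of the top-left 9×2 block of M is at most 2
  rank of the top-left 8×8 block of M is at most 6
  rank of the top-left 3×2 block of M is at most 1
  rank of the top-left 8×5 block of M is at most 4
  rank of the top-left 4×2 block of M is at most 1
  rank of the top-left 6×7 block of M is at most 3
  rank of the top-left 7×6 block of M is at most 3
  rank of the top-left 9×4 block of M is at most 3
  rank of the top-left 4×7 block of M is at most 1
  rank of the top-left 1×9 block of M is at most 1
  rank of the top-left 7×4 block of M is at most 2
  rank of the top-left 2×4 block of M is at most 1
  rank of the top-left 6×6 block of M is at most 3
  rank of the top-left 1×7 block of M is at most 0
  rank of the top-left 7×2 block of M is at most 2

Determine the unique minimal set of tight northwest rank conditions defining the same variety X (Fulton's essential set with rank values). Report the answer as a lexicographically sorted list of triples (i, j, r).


The tightest implied rank at each (i,j), from the 33 conditions:

  R[1]: 0 0 0 0 0 0 0 1 1 1
  R[2]: 1 1 1 1 1 1 1 2 2 2
  R[3]: 1 1 1 1 1 1 1 2 2 3
  R[4]: 1 1 1 1 1 1 1 2 3 4
  R[5]: 1 1 1 1 2 2 2 3 4 5
  R[6]: 1 2 2 2 3 3 3 4 5 6
  R[7]: 1 2 2 2 3 3 4 5 6 7
  R[8]: 1 2 2 3 4 4 5 6 7 8
  R[9]: 1 2 2 3 4 5 6 7 8 9
  R[10]: 1 2 3 4 5 6 7 8 9 10

the unique w with this rank table is (8, 1, 10, 9, 5, 2, 7, 4, 6, 3).

D(w) has 28 cells with 7 SE-corners; essential set:

[(1, 7, 0), (3, 9, 2), (4, 7, 1), (5, 4, 1), (7, 4, 2), (7, 6, 3), (9, 3, 2)]


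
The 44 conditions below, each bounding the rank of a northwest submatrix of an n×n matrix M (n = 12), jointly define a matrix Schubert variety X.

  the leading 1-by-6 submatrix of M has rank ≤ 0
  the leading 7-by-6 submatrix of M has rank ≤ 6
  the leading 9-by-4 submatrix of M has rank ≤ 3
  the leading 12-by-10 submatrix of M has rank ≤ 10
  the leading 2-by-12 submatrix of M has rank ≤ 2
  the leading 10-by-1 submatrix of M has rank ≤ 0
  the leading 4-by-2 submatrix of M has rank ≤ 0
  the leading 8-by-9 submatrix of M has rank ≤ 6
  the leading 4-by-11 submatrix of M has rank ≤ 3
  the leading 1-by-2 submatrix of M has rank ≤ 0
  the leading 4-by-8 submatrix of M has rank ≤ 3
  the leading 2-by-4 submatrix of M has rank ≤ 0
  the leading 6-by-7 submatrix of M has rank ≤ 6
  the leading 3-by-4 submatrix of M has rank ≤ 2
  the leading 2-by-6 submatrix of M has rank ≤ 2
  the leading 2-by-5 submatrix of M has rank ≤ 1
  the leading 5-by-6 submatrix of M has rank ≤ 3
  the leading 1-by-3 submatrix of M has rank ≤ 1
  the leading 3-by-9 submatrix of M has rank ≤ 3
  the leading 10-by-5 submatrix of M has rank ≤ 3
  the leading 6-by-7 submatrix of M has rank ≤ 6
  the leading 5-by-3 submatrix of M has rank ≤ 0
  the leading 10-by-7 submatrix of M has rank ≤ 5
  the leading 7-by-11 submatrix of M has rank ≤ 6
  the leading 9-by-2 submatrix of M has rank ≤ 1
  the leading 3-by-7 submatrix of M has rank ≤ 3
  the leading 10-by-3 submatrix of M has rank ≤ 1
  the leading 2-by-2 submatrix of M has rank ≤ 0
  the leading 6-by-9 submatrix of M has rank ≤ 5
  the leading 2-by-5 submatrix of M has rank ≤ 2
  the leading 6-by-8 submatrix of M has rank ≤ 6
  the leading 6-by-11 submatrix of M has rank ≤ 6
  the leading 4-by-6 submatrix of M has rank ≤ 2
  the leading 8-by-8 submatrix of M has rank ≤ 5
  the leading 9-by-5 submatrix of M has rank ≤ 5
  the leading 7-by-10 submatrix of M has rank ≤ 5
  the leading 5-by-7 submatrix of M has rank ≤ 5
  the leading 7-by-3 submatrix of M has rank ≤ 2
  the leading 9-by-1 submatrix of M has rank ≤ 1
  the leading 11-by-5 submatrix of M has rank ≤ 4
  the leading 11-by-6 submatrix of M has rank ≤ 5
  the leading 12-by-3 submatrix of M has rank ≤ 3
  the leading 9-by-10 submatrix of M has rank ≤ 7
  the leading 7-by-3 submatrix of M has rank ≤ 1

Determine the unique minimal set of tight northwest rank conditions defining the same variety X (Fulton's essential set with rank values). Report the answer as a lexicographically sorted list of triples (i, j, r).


Reconstructing r_w from the 44 given conditions:

  row 1: 0 | 0 | 0 | 0 | 0 | 0 | 1 | 1 | 1 | 1 | 1 | 1
  row 2: 0 | 0 | 0 | 0 | 1 | 1 | 2 | 2 | 2 | 2 | 2 | 2
  row 3: 0 | 0 | 0 | 1 | 2 | 2 | 3 | 3 | 3 | 3 | 3 | 3
  row 4: 0 | 0 | 0 | 1 | 2 | 2 | 3 | 3 | 3 | 3 | 3 | 4
  row 5: 0 | 0 | 0 | 1 | 2 | 3 | 4 | 4 | 4 | 4 | 4 | 5
  row 6: 0 | 1 | 1 | 2 | 3 | 4 | 5 | 5 | 5 | 5 | 5 | 6
  row 7: 0 | 1 | 1 | 2 | 3 | 4 | 5 | 5 | 5 | 5 | 6 | 7
  row 8: 0 | 1 | 1 | 2 | 3 | 4 | 5 | 5 | 6 | 6 | 7 | 8
  row 9: 0 | 1 | 1 | 2 | 3 | 4 | 5 | 6 | 7 | 7 | 8 | 9
  row 10: 0 | 1 | 1 | 2 | 3 | 4 | 5 | 6 | 7 | 8 | 9 | 10
  row 11: 1 | 2 | 2 | 3 | 4 | 5 | 6 | 7 | 8 | 9 | 10 | 11
  row 12: 1 | 2 | 3 | 4 | 5 | 6 | 7 | 8 | 9 | 10 | 11 | 12

giving w = (7, 5, 4, 12, 6, 2, 11, 9, 8, 10, 1, 3) via Δ²R.

Rothe diagram D(w) (37 cells), 9 SE-corners (essential conditions):

[(1, 6, 0), (2, 4, 0), (4, 6, 2), (4, 11, 3), (5, 3, 0), (7, 10, 5), (8, 8, 5), (10, 1, 0), (10, 3, 1)]


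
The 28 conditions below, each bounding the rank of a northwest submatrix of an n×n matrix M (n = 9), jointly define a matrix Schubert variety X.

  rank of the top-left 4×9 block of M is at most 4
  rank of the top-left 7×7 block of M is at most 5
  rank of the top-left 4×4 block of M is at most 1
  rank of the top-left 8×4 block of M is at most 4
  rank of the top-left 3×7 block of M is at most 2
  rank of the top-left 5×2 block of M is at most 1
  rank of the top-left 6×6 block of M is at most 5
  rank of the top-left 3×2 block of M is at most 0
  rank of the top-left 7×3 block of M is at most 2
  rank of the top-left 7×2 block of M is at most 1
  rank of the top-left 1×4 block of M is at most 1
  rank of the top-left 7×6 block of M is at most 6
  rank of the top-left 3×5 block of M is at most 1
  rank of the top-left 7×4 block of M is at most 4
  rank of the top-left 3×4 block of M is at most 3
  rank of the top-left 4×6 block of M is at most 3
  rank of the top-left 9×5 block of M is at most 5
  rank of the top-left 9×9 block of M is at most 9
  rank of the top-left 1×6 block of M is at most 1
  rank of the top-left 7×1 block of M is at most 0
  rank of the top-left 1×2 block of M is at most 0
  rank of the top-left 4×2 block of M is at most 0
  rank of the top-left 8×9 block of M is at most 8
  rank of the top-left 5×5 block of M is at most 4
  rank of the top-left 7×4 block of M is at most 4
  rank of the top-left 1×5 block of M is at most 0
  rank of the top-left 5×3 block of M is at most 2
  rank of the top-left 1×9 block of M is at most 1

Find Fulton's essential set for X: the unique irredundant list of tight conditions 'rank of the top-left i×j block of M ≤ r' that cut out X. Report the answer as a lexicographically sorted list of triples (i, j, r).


The tightest implied rank at each (i,j), from the 28 conditions:

  R[1]: 0 0 0 0 0 1 1 1 1
  R[2]: 0 0 1 1 1 2 2 2 2
  R[3]: 0 0 1 1 1 2 2 3 3
  R[4]: 0 0 1 1 2 3 3 4 4
  R[5]: 0 1 2 2 3 4 4 5 5
  R[6]: 0 1 2 3 4 5 5 6 6
  R[7]: 0 1 2 3 4 5 5 6 7
  R[8]: 1 2 3 4 5 6 6 7 8
  R[9]: 1 2 3 4 5 6 7 8 9

hence w(1..9) = (6, 3, 8, 5, 2, 4, 9, 1, 7).

7 SE-corners of the 19-cell Rothe diagram give Ess(w):

[(1, 5, 0), (3, 5, 1), (3, 7, 2), (4, 2, 0), (4, 4, 1), (7, 1, 0), (7, 7, 5)]


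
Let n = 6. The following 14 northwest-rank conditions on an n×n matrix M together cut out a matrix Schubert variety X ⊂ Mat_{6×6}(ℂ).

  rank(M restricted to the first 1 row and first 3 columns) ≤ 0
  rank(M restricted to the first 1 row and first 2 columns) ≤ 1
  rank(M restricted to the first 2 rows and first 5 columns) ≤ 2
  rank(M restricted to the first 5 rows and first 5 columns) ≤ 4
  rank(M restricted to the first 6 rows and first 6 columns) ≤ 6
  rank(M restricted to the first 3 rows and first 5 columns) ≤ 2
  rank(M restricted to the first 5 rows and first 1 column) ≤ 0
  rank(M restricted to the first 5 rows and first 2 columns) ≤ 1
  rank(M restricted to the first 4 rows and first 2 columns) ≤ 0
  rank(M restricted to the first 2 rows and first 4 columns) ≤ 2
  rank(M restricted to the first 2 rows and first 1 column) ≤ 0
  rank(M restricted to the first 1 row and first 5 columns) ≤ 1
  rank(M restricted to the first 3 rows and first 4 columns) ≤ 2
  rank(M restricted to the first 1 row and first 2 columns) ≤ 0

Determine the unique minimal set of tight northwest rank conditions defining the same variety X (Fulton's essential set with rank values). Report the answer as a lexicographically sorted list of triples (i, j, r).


The tightest implied rank at each (i,j), from the 14 conditions:

  i=1: 0  0  0  1  1  1
  i=2: 0  0  1  2  2  2
  i=3: 0  0  1  2  2  3
  i=4: 0  0  1  2  3  4
  i=5: 0  1  2  3  4  5
  i=6: 1  2  3  4  5  6

reading off 1-entries of Δ²R: w = (4, 3, 6, 5, 2, 1).

D(w) has 11 cells with 4 SE-corners; essential set:

[(1, 3, 0), (3, 5, 2), (4, 2, 0), (5, 1, 0)]
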